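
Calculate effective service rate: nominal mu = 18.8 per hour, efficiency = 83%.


Effective rate = mu * efficiency = 18.8 * 0.83 = 15.6 per hour

15.6 per hour


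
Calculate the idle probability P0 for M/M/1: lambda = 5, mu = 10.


P0 = 1 - rho = 1 - 5/10 = 0.5

0.5


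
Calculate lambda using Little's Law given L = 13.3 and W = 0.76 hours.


lambda = L / W = 13.3 / 0.76 = 17.5 per hour

17.5 per hour


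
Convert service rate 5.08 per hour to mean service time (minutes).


Mean service time = 60/mu = 60/5.08 = 11.81 minutes

11.81 minutes


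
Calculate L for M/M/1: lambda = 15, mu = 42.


rho = 15/42; L = rho/(1-rho) = 0.56

0.56


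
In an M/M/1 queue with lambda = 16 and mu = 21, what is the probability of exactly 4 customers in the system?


rho = 16/21; P(n) = (1-rho)*rho^n = (1-16/21)*(16/21)^4 = 0.0802

0.0802


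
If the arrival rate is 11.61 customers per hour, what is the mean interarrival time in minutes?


Mean interarrival time = 60/lambda = 60/11.61 = 5.17 minutes

5.17 minutes


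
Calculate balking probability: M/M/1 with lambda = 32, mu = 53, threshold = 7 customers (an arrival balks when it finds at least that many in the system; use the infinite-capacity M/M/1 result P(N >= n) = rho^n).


P(N >= 7) = rho^7 = (32/53)^7 = 0.0292

0.0292


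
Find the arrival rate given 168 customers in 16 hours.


lambda = total arrivals / time = 168 / 16 = 10.5 per hour

10.5 per hour


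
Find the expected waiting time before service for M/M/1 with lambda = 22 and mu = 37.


rho = 22/37; Wq = rho/(mu - lambda) = 0.0396 hours

0.0396 hours


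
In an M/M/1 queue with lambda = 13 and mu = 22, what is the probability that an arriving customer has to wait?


P(wait) = rho = lambda/mu = 13/22 = 0.5909

0.5909


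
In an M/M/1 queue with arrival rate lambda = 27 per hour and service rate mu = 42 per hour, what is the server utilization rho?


rho = lambda/mu = 27/42 = 0.6429

0.6429


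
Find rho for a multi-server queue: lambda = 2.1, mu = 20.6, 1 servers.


rho = lambda / (c * mu) = 2.1 / (1 * 20.6) = 0.1019

0.1019


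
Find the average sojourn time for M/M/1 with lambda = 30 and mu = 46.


W = 1/(mu - lambda) = 1/(46 - 30) = 0.0625 hours

0.0625 hours


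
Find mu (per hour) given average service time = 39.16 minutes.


mu = 60 / avg_service_time = 60 / 39.16 = 1.53 per hour

1.53 per hour


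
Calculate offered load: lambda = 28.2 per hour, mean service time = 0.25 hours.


Offered load a = lambda * E[S] = 28.2 * 0.25 = 7.05 Erlangs

7.05 Erlangs


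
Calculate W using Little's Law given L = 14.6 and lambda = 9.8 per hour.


W = L / lambda = 14.6 / 9.8 = 1.4898 hours

1.4898 hours


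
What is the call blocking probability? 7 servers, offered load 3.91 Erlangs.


B(N,A) = (A^N/N!) / sum(A^k/k!, k=0..N) with N=7, A=3.91 = 0.0582

0.0582


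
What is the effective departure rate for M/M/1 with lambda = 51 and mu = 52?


For a stable queue (lambda < mu), throughput = lambda = 51 per hour

51 per hour


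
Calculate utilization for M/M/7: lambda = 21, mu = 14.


rho = lambda/(c*mu) = 21/(7*14) = 0.2143

0.2143


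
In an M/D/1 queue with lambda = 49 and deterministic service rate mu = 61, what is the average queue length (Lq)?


M/D/1: Lq = rho^2 / (2*(1-rho)) where rho = 49/61; Lq = 1.64

1.64


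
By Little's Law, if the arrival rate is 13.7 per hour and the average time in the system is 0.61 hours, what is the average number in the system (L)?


L = lambda * W = 13.7 * 0.61 = 8.36

8.36


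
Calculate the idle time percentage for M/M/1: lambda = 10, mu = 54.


Idle fraction = (1 - rho) * 100 = (1 - 10/54) * 100 = 81.5%

81.5%


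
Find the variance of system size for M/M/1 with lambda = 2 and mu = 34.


rho = 2/34; Var(N) = rho/(1-rho)^2 = 0.07

0.07


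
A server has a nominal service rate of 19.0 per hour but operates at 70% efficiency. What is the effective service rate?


Effective rate = mu * efficiency = 19.0 * 0.7 = 13.3 per hour

13.3 per hour


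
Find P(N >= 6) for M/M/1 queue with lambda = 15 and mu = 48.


P(N >= 6) = rho^6 = (15/48)^6 = 0.0009

0.0009


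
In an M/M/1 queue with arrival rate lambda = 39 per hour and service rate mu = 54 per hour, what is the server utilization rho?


rho = lambda/mu = 39/54 = 0.7222

0.7222


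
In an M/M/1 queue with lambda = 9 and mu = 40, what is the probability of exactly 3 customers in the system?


rho = 9/40; P(n) = (1-rho)*rho^n = (1-9/40)*(9/40)^3 = 0.0088

0.0088


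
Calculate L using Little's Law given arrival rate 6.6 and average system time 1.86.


L = lambda * W = 6.6 * 1.86 = 12.28

12.28


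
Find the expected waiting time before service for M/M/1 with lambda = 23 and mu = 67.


rho = 23/67; Wq = rho/(mu - lambda) = 0.0078 hours

0.0078 hours


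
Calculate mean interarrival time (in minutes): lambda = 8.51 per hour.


Mean interarrival time = 60/lambda = 60/8.51 = 7.05 minutes

7.05 minutes


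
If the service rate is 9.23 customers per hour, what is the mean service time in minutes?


Mean service time = 60/mu = 60/9.23 = 6.5 minutes

6.5 minutes


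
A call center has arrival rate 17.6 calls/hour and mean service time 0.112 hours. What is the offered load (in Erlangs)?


Offered load a = lambda * E[S] = 17.6 * 0.112 = 1.97 Erlangs

1.97 Erlangs


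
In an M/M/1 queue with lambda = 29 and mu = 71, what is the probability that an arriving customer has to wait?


P(wait) = rho = lambda/mu = 29/71 = 0.4085

0.4085


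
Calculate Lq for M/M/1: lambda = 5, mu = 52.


rho = 5/52; Lq = rho^2/(1-rho) = 0.01

0.01


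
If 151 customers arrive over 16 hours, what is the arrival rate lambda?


lambda = total arrivals / time = 151 / 16 = 9.44 per hour

9.44 per hour


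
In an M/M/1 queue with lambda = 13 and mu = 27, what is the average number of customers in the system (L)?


rho = 13/27; L = rho/(1-rho) = 0.93

0.93


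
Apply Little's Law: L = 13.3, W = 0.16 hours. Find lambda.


lambda = L / W = 13.3 / 0.16 = 83.13 per hour

83.13 per hour


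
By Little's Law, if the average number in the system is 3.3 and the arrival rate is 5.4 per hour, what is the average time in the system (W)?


W = L / lambda = 3.3 / 5.4 = 0.6111 hours

0.6111 hours


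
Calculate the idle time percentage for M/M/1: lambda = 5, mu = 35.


Idle fraction = (1 - rho) * 100 = (1 - 5/35) * 100 = 85.7%

85.7%


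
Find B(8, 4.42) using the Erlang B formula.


B(N,A) = (A^N/N!) / sum(A^k/k!, k=0..N) with N=8, A=4.42 = 0.0451

0.0451


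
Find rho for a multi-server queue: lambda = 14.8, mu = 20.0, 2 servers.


rho = lambda / (c * mu) = 14.8 / (2 * 20.0) = 0.37

0.37


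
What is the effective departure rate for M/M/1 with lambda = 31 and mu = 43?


For a stable queue (lambda < mu), throughput = lambda = 31 per hour

31 per hour


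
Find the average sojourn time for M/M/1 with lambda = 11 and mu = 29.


W = 1/(mu - lambda) = 1/(29 - 11) = 0.0556 hours

0.0556 hours


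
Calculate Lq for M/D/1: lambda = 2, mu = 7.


M/D/1: Lq = rho^2 / (2*(1-rho)) where rho = 2/7; Lq = 0.06

0.06


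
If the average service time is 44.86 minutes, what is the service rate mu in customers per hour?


mu = 60 / avg_service_time = 60 / 44.86 = 1.34 per hour

1.34 per hour


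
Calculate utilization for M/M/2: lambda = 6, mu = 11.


rho = lambda/(c*mu) = 6/(2*11) = 0.2727

0.2727


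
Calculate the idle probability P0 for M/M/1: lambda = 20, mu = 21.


P0 = 1 - rho = 1 - 20/21 = 0.0476

0.0476


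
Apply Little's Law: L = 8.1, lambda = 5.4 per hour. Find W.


W = L / lambda = 8.1 / 5.4 = 1.5 hours

1.5 hours


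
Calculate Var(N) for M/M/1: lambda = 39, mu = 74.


rho = 39/74; Var(N) = rho/(1-rho)^2 = 2.36

2.36


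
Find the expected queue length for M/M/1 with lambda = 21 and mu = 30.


rho = 21/30; Lq = rho^2/(1-rho) = 1.63

1.63


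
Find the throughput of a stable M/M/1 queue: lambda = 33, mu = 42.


For a stable queue (lambda < mu), throughput = lambda = 33 per hour

33 per hour


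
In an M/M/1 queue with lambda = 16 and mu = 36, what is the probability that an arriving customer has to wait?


P(wait) = rho = lambda/mu = 16/36 = 0.4444

0.4444


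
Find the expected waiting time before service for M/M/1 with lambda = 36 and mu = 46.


rho = 36/46; Wq = rho/(mu - lambda) = 0.0783 hours

0.0783 hours


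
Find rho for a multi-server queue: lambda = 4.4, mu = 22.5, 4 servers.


rho = lambda / (c * mu) = 4.4 / (4 * 22.5) = 0.0489

0.0489


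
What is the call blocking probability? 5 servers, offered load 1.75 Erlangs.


B(N,A) = (A^N/N!) / sum(A^k/k!, k=0..N) with N=5, A=1.75 = 0.024

0.024


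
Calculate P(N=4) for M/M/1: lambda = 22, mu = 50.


rho = 22/50; P(n) = (1-rho)*rho^n = (1-22/50)*(22/50)^4 = 0.021

0.021


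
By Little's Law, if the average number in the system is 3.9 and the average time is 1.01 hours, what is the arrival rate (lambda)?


lambda = L / W = 3.9 / 1.01 = 3.86 per hour

3.86 per hour


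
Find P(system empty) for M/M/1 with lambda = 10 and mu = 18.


P0 = 1 - rho = 1 - 10/18 = 0.4444

0.4444


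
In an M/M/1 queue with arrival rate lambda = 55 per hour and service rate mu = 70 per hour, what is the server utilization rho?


rho = lambda/mu = 55/70 = 0.7857

0.7857


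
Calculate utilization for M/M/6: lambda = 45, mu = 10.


rho = lambda/(c*mu) = 45/(6*10) = 0.75

0.75


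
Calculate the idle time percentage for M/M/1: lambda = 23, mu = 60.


Idle fraction = (1 - rho) * 100 = (1 - 23/60) * 100 = 61.7%

61.7%


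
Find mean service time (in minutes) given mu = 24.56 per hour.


Mean service time = 60/mu = 60/24.56 = 2.44 minutes

2.44 minutes


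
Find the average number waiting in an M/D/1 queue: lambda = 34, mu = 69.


M/D/1: Lq = rho^2 / (2*(1-rho)) where rho = 34/69; Lq = 0.24

0.24


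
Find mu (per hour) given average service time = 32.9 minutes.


mu = 60 / avg_service_time = 60 / 32.9 = 1.82 per hour

1.82 per hour


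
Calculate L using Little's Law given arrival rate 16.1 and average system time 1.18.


L = lambda * W = 16.1 * 1.18 = 19.0

19.0


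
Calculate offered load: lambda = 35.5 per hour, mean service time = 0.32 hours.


Offered load a = lambda * E[S] = 35.5 * 0.32 = 11.36 Erlangs

11.36 Erlangs


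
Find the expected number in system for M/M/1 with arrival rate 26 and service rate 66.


rho = 26/66; L = rho/(1-rho) = 0.65

0.65


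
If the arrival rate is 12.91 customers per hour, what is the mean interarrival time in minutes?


Mean interarrival time = 60/lambda = 60/12.91 = 4.65 minutes

4.65 minutes


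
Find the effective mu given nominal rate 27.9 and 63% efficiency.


Effective rate = mu * efficiency = 27.9 * 0.63 = 17.58 per hour

17.58 per hour


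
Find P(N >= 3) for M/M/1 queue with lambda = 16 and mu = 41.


P(N >= 3) = rho^3 = (16/41)^3 = 0.0594

0.0594


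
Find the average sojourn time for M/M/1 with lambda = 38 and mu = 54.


W = 1/(mu - lambda) = 1/(54 - 38) = 0.0625 hours

0.0625 hours


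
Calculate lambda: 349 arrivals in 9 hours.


lambda = total arrivals / time = 349 / 9 = 38.78 per hour

38.78 per hour


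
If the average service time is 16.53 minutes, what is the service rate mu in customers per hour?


mu = 60 / avg_service_time = 60 / 16.53 = 3.63 per hour

3.63 per hour


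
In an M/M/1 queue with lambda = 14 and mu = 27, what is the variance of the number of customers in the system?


rho = 14/27; Var(N) = rho/(1-rho)^2 = 2.24

2.24


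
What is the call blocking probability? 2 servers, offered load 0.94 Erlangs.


B(N,A) = (A^N/N!) / sum(A^k/k!, k=0..N) with N=2, A=0.94 = 0.1855

0.1855


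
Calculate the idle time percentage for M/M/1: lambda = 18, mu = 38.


Idle fraction = (1 - rho) * 100 = (1 - 18/38) * 100 = 52.6%

52.6%


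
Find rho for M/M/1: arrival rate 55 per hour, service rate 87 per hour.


rho = lambda/mu = 55/87 = 0.6322

0.6322


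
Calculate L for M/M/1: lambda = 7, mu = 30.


rho = 7/30; L = rho/(1-rho) = 0.3

0.3


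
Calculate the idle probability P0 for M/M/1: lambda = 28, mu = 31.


P0 = 1 - rho = 1 - 28/31 = 0.0968

0.0968


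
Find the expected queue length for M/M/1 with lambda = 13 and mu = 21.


rho = 13/21; Lq = rho^2/(1-rho) = 1.01

1.01


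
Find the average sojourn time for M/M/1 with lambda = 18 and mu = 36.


W = 1/(mu - lambda) = 1/(36 - 18) = 0.0556 hours

0.0556 hours


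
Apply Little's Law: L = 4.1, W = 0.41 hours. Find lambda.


lambda = L / W = 4.1 / 0.41 = 10.0 per hour

10.0 per hour


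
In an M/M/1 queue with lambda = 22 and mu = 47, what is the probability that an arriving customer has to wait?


P(wait) = rho = lambda/mu = 22/47 = 0.4681

0.4681


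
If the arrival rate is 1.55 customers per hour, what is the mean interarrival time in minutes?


Mean interarrival time = 60/lambda = 60/1.55 = 38.71 minutes

38.71 minutes


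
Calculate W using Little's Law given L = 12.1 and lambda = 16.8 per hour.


W = L / lambda = 12.1 / 16.8 = 0.7202 hours

0.7202 hours


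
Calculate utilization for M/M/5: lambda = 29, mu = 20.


rho = lambda/(c*mu) = 29/(5*20) = 0.29

0.29


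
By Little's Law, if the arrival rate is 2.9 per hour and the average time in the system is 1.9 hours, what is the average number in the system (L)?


L = lambda * W = 2.9 * 1.9 = 5.51

5.51


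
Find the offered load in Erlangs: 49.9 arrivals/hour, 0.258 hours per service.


Offered load a = lambda * E[S] = 49.9 * 0.258 = 12.87 Erlangs

12.87 Erlangs


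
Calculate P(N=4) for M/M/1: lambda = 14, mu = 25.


rho = 14/25; P(n) = (1-rho)*rho^n = (1-14/25)*(14/25)^4 = 0.0433

0.0433


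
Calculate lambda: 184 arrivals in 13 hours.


lambda = total arrivals / time = 184 / 13 = 14.15 per hour

14.15 per hour


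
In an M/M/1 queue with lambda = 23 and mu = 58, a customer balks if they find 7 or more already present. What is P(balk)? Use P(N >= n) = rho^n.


P(N >= 7) = rho^7 = (23/58)^7 = 0.0015

0.0015


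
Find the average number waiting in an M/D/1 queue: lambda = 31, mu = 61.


M/D/1: Lq = rho^2 / (2*(1-rho)) where rho = 31/61; Lq = 0.26

0.26


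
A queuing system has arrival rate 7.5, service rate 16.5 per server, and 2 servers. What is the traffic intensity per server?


rho = lambda / (c * mu) = 7.5 / (2 * 16.5) = 0.2273

0.2273


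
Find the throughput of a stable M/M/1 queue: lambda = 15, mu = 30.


For a stable queue (lambda < mu), throughput = lambda = 15 per hour

15 per hour


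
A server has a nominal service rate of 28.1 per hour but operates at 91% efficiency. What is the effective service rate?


Effective rate = mu * efficiency = 28.1 * 0.91 = 25.57 per hour

25.57 per hour


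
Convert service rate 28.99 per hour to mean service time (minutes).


Mean service time = 60/mu = 60/28.99 = 2.07 minutes

2.07 minutes


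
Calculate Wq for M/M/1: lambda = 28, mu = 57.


rho = 28/57; Wq = rho/(mu - lambda) = 0.0169 hours

0.0169 hours


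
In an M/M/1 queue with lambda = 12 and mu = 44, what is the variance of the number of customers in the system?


rho = 12/44; Var(N) = rho/(1-rho)^2 = 0.52

0.52


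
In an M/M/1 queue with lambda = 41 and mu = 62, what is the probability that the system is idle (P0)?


P0 = 1 - rho = 1 - 41/62 = 0.3387

0.3387


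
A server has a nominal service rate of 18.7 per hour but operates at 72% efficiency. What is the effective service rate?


Effective rate = mu * efficiency = 18.7 * 0.72 = 13.46 per hour

13.46 per hour


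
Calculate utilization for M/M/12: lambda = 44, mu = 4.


rho = lambda/(c*mu) = 44/(12*4) = 0.9167

0.9167


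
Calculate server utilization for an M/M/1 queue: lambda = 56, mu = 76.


rho = lambda/mu = 56/76 = 0.7368

0.7368


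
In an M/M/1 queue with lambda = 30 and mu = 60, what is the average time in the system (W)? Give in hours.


W = 1/(mu - lambda) = 1/(60 - 30) = 0.0333 hours

0.0333 hours


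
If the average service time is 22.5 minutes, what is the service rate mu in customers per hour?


mu = 60 / avg_service_time = 60 / 22.5 = 2.67 per hour

2.67 per hour


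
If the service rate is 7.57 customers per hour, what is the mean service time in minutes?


Mean service time = 60/mu = 60/7.57 = 7.93 minutes

7.93 minutes


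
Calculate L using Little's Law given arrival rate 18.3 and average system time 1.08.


L = lambda * W = 18.3 * 1.08 = 19.76

19.76


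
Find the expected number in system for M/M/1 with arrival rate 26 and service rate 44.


rho = 26/44; L = rho/(1-rho) = 1.44

1.44


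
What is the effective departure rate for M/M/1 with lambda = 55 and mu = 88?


For a stable queue (lambda < mu), throughput = lambda = 55 per hour

55 per hour


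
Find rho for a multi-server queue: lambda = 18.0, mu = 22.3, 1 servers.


rho = lambda / (c * mu) = 18.0 / (1 * 22.3) = 0.8072

0.8072


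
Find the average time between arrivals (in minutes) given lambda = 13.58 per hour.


Mean interarrival time = 60/lambda = 60/13.58 = 4.42 minutes

4.42 minutes


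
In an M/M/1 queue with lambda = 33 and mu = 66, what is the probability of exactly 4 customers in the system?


rho = 33/66; P(n) = (1-rho)*rho^n = (1-33/66)*(33/66)^4 = 0.0313

0.0313


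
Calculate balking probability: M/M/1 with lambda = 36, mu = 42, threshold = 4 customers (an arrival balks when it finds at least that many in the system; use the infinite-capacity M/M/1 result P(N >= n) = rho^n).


P(N >= 4) = rho^4 = (36/42)^4 = 0.5398

0.5398


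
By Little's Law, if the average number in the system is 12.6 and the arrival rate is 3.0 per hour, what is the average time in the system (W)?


W = L / lambda = 12.6 / 3.0 = 4.2 hours

4.2 hours


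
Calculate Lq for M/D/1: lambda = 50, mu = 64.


M/D/1: Lq = rho^2 / (2*(1-rho)) where rho = 50/64; Lq = 1.4

1.4


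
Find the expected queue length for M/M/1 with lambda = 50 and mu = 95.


rho = 50/95; Lq = rho^2/(1-rho) = 0.58

0.58


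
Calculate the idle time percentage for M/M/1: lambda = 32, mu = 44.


Idle fraction = (1 - rho) * 100 = (1 - 32/44) * 100 = 27.3%

27.3%


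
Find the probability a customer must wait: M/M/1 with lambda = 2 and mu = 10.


P(wait) = rho = lambda/mu = 2/10 = 0.2

0.2


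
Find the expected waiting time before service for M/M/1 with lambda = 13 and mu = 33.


rho = 13/33; Wq = rho/(mu - lambda) = 0.0197 hours

0.0197 hours


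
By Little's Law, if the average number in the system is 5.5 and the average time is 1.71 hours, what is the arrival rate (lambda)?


lambda = L / W = 5.5 / 1.71 = 3.22 per hour

3.22 per hour


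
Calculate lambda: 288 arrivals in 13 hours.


lambda = total arrivals / time = 288 / 13 = 22.15 per hour

22.15 per hour


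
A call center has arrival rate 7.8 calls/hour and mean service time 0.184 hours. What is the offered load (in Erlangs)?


Offered load a = lambda * E[S] = 7.8 * 0.184 = 1.44 Erlangs

1.44 Erlangs


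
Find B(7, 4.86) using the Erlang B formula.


B(N,A) = (A^N/N!) / sum(A^k/k!, k=0..N) with N=7, A=4.86 = 0.1118

0.1118


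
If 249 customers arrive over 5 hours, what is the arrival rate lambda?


lambda = total arrivals / time = 249 / 5 = 49.8 per hour

49.8 per hour


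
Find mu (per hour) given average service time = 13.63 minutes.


mu = 60 / avg_service_time = 60 / 13.63 = 4.4 per hour

4.4 per hour


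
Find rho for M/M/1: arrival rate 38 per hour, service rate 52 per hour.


rho = lambda/mu = 38/52 = 0.7308

0.7308


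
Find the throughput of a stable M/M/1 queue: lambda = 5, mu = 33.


For a stable queue (lambda < mu), throughput = lambda = 5 per hour

5 per hour


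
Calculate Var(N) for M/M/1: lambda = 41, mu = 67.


rho = 41/67; Var(N) = rho/(1-rho)^2 = 4.06

4.06


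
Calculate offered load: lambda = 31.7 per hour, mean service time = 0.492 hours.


Offered load a = lambda * E[S] = 31.7 * 0.492 = 15.6 Erlangs

15.6 Erlangs


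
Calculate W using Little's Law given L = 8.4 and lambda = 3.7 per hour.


W = L / lambda = 8.4 / 3.7 = 2.2703 hours

2.2703 hours


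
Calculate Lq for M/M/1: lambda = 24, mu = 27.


rho = 24/27; Lq = rho^2/(1-rho) = 7.11

7.11


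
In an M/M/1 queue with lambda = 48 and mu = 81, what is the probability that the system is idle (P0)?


P0 = 1 - rho = 1 - 48/81 = 0.4074

0.4074


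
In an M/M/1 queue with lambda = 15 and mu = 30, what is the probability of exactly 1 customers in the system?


rho = 15/30; P(n) = (1-rho)*rho^n = (1-15/30)*(15/30)^1 = 0.25

0.25


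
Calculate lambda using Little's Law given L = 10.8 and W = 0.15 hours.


lambda = L / W = 10.8 / 0.15 = 72.0 per hour

72.0 per hour


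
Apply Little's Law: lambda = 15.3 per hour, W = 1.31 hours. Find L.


L = lambda * W = 15.3 * 1.31 = 20.04

20.04


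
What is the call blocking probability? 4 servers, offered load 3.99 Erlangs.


B(N,A) = (A^N/N!) / sum(A^k/k!, k=0..N) with N=4, A=3.99 = 0.3097

0.3097


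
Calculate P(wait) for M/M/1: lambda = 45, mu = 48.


P(wait) = rho = lambda/mu = 45/48 = 0.9375

0.9375


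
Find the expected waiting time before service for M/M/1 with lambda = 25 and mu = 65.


rho = 25/65; Wq = rho/(mu - lambda) = 0.0096 hours

0.0096 hours


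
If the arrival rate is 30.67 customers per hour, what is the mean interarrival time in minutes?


Mean interarrival time = 60/lambda = 60/30.67 = 1.96 minutes

1.96 minutes


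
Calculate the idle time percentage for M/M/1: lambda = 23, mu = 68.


Idle fraction = (1 - rho) * 100 = (1 - 23/68) * 100 = 66.2%

66.2%


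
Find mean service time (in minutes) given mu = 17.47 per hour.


Mean service time = 60/mu = 60/17.47 = 3.43 minutes

3.43 minutes


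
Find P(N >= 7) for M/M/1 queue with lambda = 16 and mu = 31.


P(N >= 7) = rho^7 = (16/31)^7 = 0.0098

0.0098


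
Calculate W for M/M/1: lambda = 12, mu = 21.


W = 1/(mu - lambda) = 1/(21 - 12) = 0.1111 hours

0.1111 hours


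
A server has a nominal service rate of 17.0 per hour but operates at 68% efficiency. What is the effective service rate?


Effective rate = mu * efficiency = 17.0 * 0.68 = 11.56 per hour

11.56 per hour


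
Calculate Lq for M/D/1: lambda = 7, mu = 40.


M/D/1: Lq = rho^2 / (2*(1-rho)) where rho = 7/40; Lq = 0.02

0.02


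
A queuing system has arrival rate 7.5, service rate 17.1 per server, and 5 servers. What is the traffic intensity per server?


rho = lambda / (c * mu) = 7.5 / (5 * 17.1) = 0.0877

0.0877


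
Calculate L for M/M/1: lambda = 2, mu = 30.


rho = 2/30; L = rho/(1-rho) = 0.07

0.07


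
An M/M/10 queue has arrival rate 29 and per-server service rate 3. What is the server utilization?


rho = lambda/(c*mu) = 29/(10*3) = 0.9667

0.9667


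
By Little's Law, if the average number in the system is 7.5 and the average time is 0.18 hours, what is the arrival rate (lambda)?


lambda = L / W = 7.5 / 0.18 = 41.67 per hour

41.67 per hour


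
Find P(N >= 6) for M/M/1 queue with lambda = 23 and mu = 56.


P(N >= 6) = rho^6 = (23/56)^6 = 0.0048

0.0048


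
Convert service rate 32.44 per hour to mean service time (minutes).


Mean service time = 60/mu = 60/32.44 = 1.85 minutes

1.85 minutes


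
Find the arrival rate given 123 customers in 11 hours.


lambda = total arrivals / time = 123 / 11 = 11.18 per hour

11.18 per hour


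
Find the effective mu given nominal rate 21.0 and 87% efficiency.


Effective rate = mu * efficiency = 21.0 * 0.87 = 18.27 per hour

18.27 per hour


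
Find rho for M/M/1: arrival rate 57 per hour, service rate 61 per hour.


rho = lambda/mu = 57/61 = 0.9344

0.9344


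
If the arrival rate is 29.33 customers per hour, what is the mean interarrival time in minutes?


Mean interarrival time = 60/lambda = 60/29.33 = 2.05 minutes

2.05 minutes


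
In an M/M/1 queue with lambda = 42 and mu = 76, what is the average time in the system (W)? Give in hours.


W = 1/(mu - lambda) = 1/(76 - 42) = 0.0294 hours

0.0294 hours


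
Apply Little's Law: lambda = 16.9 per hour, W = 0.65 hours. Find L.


L = lambda * W = 16.9 * 0.65 = 10.99

10.99


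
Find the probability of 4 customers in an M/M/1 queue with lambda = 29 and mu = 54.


rho = 29/54; P(n) = (1-rho)*rho^n = (1-29/54)*(29/54)^4 = 0.0385

0.0385


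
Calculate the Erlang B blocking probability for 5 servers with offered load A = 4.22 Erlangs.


B(N,A) = (A^N/N!) / sum(A^k/k!, k=0..N) with N=5, A=4.22 = 0.2186

0.2186


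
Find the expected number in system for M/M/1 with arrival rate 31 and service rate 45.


rho = 31/45; L = rho/(1-rho) = 2.21

2.21


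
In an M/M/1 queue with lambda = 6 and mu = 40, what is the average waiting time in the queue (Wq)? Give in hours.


rho = 6/40; Wq = rho/(mu - lambda) = 0.0044 hours

0.0044 hours


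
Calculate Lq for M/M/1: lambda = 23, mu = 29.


rho = 23/29; Lq = rho^2/(1-rho) = 3.04

3.04


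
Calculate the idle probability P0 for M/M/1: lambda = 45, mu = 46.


P0 = 1 - rho = 1 - 45/46 = 0.0217

0.0217


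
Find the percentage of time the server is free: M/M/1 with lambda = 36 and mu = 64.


Idle fraction = (1 - rho) * 100 = (1 - 36/64) * 100 = 43.8%

43.8%


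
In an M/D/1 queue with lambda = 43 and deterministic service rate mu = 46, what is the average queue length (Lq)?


M/D/1: Lq = rho^2 / (2*(1-rho)) where rho = 43/46; Lq = 6.7

6.7


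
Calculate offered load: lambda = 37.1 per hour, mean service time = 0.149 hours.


Offered load a = lambda * E[S] = 37.1 * 0.149 = 5.53 Erlangs

5.53 Erlangs


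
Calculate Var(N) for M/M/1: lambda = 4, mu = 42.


rho = 4/42; Var(N) = rho/(1-rho)^2 = 0.12

0.12


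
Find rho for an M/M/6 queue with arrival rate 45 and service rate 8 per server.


rho = lambda/(c*mu) = 45/(6*8) = 0.9375

0.9375


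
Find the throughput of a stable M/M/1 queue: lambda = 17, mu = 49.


For a stable queue (lambda < mu), throughput = lambda = 17 per hour

17 per hour


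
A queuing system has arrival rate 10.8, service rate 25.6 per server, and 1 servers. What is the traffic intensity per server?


rho = lambda / (c * mu) = 10.8 / (1 * 25.6) = 0.4219

0.4219


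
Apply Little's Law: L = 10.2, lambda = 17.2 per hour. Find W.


W = L / lambda = 10.2 / 17.2 = 0.593 hours

0.593 hours


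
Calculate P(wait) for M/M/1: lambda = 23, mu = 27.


P(wait) = rho = lambda/mu = 23/27 = 0.8519

0.8519


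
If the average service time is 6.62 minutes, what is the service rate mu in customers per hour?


mu = 60 / avg_service_time = 60 / 6.62 = 9.06 per hour

9.06 per hour


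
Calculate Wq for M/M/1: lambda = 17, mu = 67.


rho = 17/67; Wq = rho/(mu - lambda) = 0.0051 hours

0.0051 hours


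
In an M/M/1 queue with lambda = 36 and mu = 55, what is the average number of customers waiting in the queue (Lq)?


rho = 36/55; Lq = rho^2/(1-rho) = 1.24

1.24


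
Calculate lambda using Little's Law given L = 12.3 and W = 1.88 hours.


lambda = L / W = 12.3 / 1.88 = 6.54 per hour

6.54 per hour


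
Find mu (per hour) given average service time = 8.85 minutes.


mu = 60 / avg_service_time = 60 / 8.85 = 6.78 per hour

6.78 per hour


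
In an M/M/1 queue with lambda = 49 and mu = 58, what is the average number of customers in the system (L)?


rho = 49/58; L = rho/(1-rho) = 5.44

5.44


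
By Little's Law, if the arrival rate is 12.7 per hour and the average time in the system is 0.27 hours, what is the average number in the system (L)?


L = lambda * W = 12.7 * 0.27 = 3.43

3.43


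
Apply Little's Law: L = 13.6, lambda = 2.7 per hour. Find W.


W = L / lambda = 13.6 / 2.7 = 5.037 hours

5.037 hours


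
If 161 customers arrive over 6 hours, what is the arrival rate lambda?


lambda = total arrivals / time = 161 / 6 = 26.83 per hour

26.83 per hour


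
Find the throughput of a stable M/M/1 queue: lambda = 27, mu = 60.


For a stable queue (lambda < mu), throughput = lambda = 27 per hour

27 per hour


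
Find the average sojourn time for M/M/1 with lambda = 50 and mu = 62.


W = 1/(mu - lambda) = 1/(62 - 50) = 0.0833 hours

0.0833 hours


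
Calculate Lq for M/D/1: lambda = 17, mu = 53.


M/D/1: Lq = rho^2 / (2*(1-rho)) where rho = 17/53; Lq = 0.08

0.08


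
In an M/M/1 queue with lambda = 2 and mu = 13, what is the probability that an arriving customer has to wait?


P(wait) = rho = lambda/mu = 2/13 = 0.1538

0.1538


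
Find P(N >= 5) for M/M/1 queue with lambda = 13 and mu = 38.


P(N >= 5) = rho^5 = (13/38)^5 = 0.0047

0.0047


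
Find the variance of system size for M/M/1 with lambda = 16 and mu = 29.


rho = 16/29; Var(N) = rho/(1-rho)^2 = 2.75

2.75


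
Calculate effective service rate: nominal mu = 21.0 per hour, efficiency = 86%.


Effective rate = mu * efficiency = 21.0 * 0.86 = 18.06 per hour

18.06 per hour


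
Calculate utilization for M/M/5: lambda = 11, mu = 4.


rho = lambda/(c*mu) = 11/(5*4) = 0.55

0.55


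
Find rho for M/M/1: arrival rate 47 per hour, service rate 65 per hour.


rho = lambda/mu = 47/65 = 0.7231

0.7231


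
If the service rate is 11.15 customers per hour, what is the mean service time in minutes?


Mean service time = 60/mu = 60/11.15 = 5.38 minutes

5.38 minutes


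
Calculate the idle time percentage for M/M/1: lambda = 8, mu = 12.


Idle fraction = (1 - rho) * 100 = (1 - 8/12) * 100 = 33.3%

33.3%


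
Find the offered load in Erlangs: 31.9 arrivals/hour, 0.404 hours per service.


Offered load a = lambda * E[S] = 31.9 * 0.404 = 12.89 Erlangs

12.89 Erlangs


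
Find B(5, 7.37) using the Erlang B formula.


B(N,A) = (A^N/N!) / sum(A^k/k!, k=0..N) with N=5, A=7.37 = 0.4459

0.4459


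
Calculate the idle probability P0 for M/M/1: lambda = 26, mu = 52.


P0 = 1 - rho = 1 - 26/52 = 0.5

0.5


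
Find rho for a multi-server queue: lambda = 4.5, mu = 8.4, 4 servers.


rho = lambda / (c * mu) = 4.5 / (4 * 8.4) = 0.1339

0.1339


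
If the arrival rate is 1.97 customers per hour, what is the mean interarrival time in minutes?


Mean interarrival time = 60/lambda = 60/1.97 = 30.46 minutes

30.46 minutes


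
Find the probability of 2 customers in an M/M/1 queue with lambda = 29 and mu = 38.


rho = 29/38; P(n) = (1-rho)*rho^n = (1-29/38)*(29/38)^2 = 0.1379

0.1379


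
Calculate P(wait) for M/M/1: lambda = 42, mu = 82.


P(wait) = rho = lambda/mu = 42/82 = 0.5122

0.5122


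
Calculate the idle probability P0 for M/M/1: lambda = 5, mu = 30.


P0 = 1 - rho = 1 - 5/30 = 0.8333

0.8333


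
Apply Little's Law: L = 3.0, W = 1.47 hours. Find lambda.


lambda = L / W = 3.0 / 1.47 = 2.04 per hour

2.04 per hour


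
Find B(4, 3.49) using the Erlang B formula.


B(N,A) = (A^N/N!) / sum(A^k/k!, k=0..N) with N=4, A=3.49 = 0.2592

0.2592


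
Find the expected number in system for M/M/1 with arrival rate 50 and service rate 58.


rho = 50/58; L = rho/(1-rho) = 6.25

6.25


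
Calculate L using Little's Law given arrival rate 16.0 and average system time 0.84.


L = lambda * W = 16.0 * 0.84 = 13.44

13.44


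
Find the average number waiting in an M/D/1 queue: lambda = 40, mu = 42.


M/D/1: Lq = rho^2 / (2*(1-rho)) where rho = 40/42; Lq = 9.52

9.52


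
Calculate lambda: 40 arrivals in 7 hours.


lambda = total arrivals / time = 40 / 7 = 5.71 per hour

5.71 per hour


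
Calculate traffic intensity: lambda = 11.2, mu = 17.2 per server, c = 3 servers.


rho = lambda / (c * mu) = 11.2 / (3 * 17.2) = 0.2171

0.2171


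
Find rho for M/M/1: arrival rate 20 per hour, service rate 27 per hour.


rho = lambda/mu = 20/27 = 0.7407

0.7407


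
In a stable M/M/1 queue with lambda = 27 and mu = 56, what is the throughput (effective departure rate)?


For a stable queue (lambda < mu), throughput = lambda = 27 per hour

27 per hour


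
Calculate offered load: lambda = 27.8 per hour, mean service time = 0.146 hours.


Offered load a = lambda * E[S] = 27.8 * 0.146 = 4.06 Erlangs

4.06 Erlangs


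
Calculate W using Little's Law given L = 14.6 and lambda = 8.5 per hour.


W = L / lambda = 14.6 / 8.5 = 1.7176 hours

1.7176 hours


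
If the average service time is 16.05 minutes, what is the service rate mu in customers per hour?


mu = 60 / avg_service_time = 60 / 16.05 = 3.74 per hour

3.74 per hour


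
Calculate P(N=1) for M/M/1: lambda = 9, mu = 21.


rho = 9/21; P(n) = (1-rho)*rho^n = (1-9/21)*(9/21)^1 = 0.2449

0.2449


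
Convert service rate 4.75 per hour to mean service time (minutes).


Mean service time = 60/mu = 60/4.75 = 12.63 minutes

12.63 minutes


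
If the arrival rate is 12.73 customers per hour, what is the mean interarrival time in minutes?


Mean interarrival time = 60/lambda = 60/12.73 = 4.71 minutes

4.71 minutes


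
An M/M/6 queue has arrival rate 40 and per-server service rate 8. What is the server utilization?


rho = lambda/(c*mu) = 40/(6*8) = 0.8333

0.8333


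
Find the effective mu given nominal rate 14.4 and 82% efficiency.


Effective rate = mu * efficiency = 14.4 * 0.82 = 11.81 per hour

11.81 per hour


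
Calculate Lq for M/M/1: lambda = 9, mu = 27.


rho = 9/27; Lq = rho^2/(1-rho) = 0.17

0.17


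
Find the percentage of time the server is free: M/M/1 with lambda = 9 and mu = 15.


Idle fraction = (1 - rho) * 100 = (1 - 9/15) * 100 = 40.0%

40.0%


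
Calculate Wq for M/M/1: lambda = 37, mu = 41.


rho = 37/41; Wq = rho/(mu - lambda) = 0.2256 hours

0.2256 hours


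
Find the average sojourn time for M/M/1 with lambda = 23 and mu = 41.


W = 1/(mu - lambda) = 1/(41 - 23) = 0.0556 hours

0.0556 hours


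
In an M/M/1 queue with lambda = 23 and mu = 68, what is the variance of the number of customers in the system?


rho = 23/68; Var(N) = rho/(1-rho)^2 = 0.77

0.77


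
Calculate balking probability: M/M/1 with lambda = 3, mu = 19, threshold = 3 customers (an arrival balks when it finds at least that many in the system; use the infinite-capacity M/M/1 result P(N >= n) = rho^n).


P(N >= 3) = rho^3 = (3/19)^3 = 0.0039

0.0039


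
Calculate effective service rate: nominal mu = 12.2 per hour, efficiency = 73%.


Effective rate = mu * efficiency = 12.2 * 0.73 = 8.91 per hour

8.91 per hour


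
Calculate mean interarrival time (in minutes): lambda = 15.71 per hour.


Mean interarrival time = 60/lambda = 60/15.71 = 3.82 minutes

3.82 minutes


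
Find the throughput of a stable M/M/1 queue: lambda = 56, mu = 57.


For a stable queue (lambda < mu), throughput = lambda = 56 per hour

56 per hour


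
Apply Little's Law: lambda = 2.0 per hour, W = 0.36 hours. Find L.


L = lambda * W = 2.0 * 0.36 = 0.72

0.72


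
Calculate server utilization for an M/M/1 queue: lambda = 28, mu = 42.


rho = lambda/mu = 28/42 = 0.6667

0.6667


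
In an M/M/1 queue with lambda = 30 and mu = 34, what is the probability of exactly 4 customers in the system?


rho = 30/34; P(n) = (1-rho)*rho^n = (1-30/34)*(30/34)^4 = 0.0713

0.0713


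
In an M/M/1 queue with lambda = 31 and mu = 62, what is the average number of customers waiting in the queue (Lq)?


rho = 31/62; Lq = rho^2/(1-rho) = 0.5

0.5


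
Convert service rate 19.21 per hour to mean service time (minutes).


Mean service time = 60/mu = 60/19.21 = 3.12 minutes

3.12 minutes


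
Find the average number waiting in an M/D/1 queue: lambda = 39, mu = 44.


M/D/1: Lq = rho^2 / (2*(1-rho)) where rho = 39/44; Lq = 3.46

3.46


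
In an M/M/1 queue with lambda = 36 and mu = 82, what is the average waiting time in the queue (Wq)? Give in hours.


rho = 36/82; Wq = rho/(mu - lambda) = 0.0095 hours

0.0095 hours


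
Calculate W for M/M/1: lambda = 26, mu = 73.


W = 1/(mu - lambda) = 1/(73 - 26) = 0.0213 hours

0.0213 hours


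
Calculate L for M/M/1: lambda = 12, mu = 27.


rho = 12/27; L = rho/(1-rho) = 0.8

0.8


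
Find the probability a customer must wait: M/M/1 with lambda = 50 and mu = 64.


P(wait) = rho = lambda/mu = 50/64 = 0.7813

0.7813


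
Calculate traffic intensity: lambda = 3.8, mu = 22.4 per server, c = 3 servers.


rho = lambda / (c * mu) = 3.8 / (3 * 22.4) = 0.0565

0.0565


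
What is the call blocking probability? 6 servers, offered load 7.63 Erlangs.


B(N,A) = (A^N/N!) / sum(A^k/k!, k=0..N) with N=6, A=7.63 = 0.3691

0.3691


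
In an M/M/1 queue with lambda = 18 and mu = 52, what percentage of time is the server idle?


Idle fraction = (1 - rho) * 100 = (1 - 18/52) * 100 = 65.4%

65.4%


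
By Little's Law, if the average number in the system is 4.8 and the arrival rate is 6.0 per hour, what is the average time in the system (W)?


W = L / lambda = 4.8 / 6.0 = 0.8 hours

0.8 hours


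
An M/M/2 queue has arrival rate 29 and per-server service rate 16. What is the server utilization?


rho = lambda/(c*mu) = 29/(2*16) = 0.9063

0.9063


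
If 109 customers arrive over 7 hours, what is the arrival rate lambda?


lambda = total arrivals / time = 109 / 7 = 15.57 per hour

15.57 per hour


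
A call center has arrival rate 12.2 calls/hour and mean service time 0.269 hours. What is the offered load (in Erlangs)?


Offered load a = lambda * E[S] = 12.2 * 0.269 = 3.28 Erlangs

3.28 Erlangs


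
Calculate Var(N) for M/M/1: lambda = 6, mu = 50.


rho = 6/50; Var(N) = rho/(1-rho)^2 = 0.15

0.15


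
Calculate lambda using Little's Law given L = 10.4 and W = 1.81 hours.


lambda = L / W = 10.4 / 1.81 = 5.75 per hour

5.75 per hour


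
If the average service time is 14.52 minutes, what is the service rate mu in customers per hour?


mu = 60 / avg_service_time = 60 / 14.52 = 4.13 per hour

4.13 per hour


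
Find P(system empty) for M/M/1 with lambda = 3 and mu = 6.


P0 = 1 - rho = 1 - 3/6 = 0.5

0.5


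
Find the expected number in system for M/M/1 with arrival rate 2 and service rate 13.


rho = 2/13; L = rho/(1-rho) = 0.18

0.18


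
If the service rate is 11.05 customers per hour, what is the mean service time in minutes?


Mean service time = 60/mu = 60/11.05 = 5.43 minutes

5.43 minutes


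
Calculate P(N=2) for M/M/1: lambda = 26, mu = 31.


rho = 26/31; P(n) = (1-rho)*rho^n = (1-26/31)*(26/31)^2 = 0.1135

0.1135


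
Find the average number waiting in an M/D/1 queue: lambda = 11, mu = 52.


M/D/1: Lq = rho^2 / (2*(1-rho)) where rho = 11/52; Lq = 0.03

0.03


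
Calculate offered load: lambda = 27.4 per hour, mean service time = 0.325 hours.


Offered load a = lambda * E[S] = 27.4 * 0.325 = 8.91 Erlangs

8.91 Erlangs


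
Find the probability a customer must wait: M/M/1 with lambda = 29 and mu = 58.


P(wait) = rho = lambda/mu = 29/58 = 0.5

0.5


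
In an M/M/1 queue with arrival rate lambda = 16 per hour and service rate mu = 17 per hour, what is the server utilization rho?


rho = lambda/mu = 16/17 = 0.9412

0.9412
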